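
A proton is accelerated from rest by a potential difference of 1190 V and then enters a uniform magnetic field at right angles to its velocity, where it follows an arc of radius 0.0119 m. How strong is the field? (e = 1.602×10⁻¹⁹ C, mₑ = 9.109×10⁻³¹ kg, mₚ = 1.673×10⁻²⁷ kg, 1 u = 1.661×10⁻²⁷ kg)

v = √(2|q|V/m) = √(2·1.602×10⁻¹⁹·1190/1.673×10⁻²⁷) ≈ 4.774×10⁵ m/s.
B = mv/(|q|r) = (1.673×10⁻²⁷)(4.774×10⁵)/((1.602×10⁻¹⁹)(0.0119)) ≈ 0.419 T.

B ≈ 0.419 T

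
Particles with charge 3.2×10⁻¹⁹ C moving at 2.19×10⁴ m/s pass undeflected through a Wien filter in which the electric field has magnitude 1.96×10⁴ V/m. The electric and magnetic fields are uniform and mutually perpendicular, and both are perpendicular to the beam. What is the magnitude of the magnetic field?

Balance of forces in the selector: qE = qvB ⇒ B = E/v.
B = 1.96×10⁴/2.19×10⁴ = 0.895 T.

B = 0.895 T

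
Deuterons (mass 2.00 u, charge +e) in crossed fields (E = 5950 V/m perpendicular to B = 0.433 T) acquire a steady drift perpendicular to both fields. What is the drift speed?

v_d ≈ 1.37×10⁴ m/s

The E×B drift speed is v_d = E/B.
v_d = 5950/0.433 = 1.37×10⁴ m/s.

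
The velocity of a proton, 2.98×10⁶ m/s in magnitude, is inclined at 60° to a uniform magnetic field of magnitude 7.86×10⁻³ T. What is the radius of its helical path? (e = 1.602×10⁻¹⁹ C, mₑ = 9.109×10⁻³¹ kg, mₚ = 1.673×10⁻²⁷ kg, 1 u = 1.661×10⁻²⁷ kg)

v⊥ = v sinθ = 2.98×10⁶·sin60° ≈ 2.581×10⁶ m/s.
r = m v⊥/(|q|B) = (1.673×10⁻²⁷)(2.581×10⁶)/((1.602×10⁻¹⁹)(7.86×10⁻³)) ≈ 3.43 m.

r ≈ 3.43 m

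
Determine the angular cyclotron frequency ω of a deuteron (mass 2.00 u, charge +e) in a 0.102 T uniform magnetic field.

ω = |q|B/m.
ω = (1.602×10⁻¹⁹)(0.102)/3.322×10⁻²⁷ ≈ 4.92×10⁶ rad/s.

ω ≈ 4.92×10⁶ rad/s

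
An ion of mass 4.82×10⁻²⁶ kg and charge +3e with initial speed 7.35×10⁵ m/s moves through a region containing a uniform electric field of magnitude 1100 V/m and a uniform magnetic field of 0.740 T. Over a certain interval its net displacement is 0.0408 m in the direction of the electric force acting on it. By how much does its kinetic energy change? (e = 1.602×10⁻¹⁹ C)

ΔKE ≈ 2.16×10⁻¹⁷ J

The magnetic force is always ⟂ v and does no work; only the electric force changes KE.
ΔKE = F_E · d = |q|E d = (4.806×10⁻¹⁹)(1100)(0.0408) ≈ 2.16×10⁻¹⁷ J.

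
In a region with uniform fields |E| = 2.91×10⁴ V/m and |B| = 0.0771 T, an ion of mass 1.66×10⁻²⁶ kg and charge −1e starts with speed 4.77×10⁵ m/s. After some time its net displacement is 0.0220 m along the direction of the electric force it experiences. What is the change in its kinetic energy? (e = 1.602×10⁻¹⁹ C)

The magnetic force is always ⟂ v and does no work; only the electric force changes KE.
ΔKE = F_E · d = |q|E d = (1.602×10⁻¹⁹)(2.91×10⁴)(0.0220) ≈ 1.03×10⁻¹⁶ J.

ΔKE ≈ 1.03×10⁻¹⁶ J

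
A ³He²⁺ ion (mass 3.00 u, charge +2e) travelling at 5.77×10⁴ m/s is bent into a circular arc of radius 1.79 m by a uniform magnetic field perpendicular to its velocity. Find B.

From |q|vB = mv²/r, B = mv/(|q|r).
B = (4.983×10⁻²⁷)(5.77×10⁴)/((3.204×10⁻¹⁹)(1.79)) ≈ 5.01×10⁻⁴ T.

B ≈ 5.01×10⁻⁴ T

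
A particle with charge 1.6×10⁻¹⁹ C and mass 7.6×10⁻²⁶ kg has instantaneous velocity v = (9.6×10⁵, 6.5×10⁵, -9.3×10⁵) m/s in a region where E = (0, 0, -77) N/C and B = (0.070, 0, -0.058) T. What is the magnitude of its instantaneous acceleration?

v×B = (-3.77×10⁴, -9420, -4.55×10⁴) N/C.
E + v×B = (-3.77×10⁴, -9420, -4.56×10⁴) N/C.
F = q(E + v×B) = (1.6×10⁻¹⁹ C)·(-3.77×10⁴, -9420, -4.56×10⁴) = (-6.03×10⁻¹⁵, -1.51×10⁻¹⁵, -7.29×10⁻¹⁵) N.
|a| = |F|/m = 9.583×10⁻¹⁵/7.6×10⁻²⁶ ≈ 1.26×10¹¹ m/s².

|a| ≈ 1.26×10¹¹ m/s²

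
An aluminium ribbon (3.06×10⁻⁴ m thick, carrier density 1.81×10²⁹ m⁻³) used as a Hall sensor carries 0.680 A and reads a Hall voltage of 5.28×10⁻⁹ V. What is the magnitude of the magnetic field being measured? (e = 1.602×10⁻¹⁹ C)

From V_H = IB/(n e t), B = V_H n e t / I.
B = (5.28×10⁻⁹)(1.81×10²⁹)(1.602×10⁻¹⁹)(3.06×10⁻⁴)/0.680 ≈ 0.0689 T.

B ≈ 0.0689 T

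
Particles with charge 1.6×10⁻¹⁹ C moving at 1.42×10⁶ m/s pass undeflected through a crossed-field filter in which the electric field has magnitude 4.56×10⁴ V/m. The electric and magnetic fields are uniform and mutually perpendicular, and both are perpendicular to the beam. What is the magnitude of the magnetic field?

Balance of forces in the selector: qE = qvB ⇒ B = E/v.
B = 4.56×10⁴/1.42×10⁶ = 0.0321 T.

B = 0.0321 T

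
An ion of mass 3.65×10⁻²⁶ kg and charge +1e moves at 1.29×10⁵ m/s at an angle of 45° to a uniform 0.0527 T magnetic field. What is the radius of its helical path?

r ≈ 0.394 m

v⊥ = v sinθ = 1.29×10⁵·sin45° ≈ 9.122×10⁴ m/s.
r = m v⊥/(|q|B) = (3.65×10⁻²⁶)(9.122×10⁴)/((1.602×10⁻¹⁹)(0.0527)) ≈ 0.394 m.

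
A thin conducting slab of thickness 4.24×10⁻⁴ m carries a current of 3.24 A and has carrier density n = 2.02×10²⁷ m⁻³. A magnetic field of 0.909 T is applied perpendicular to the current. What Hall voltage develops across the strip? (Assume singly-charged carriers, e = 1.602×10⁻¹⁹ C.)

V_H ≈ 2.15×10⁻⁵ V

V_H = IB/(n e t).
V_H = (3.24)(0.909)/((2.02×10²⁷)(1.602×10⁻¹⁹)(4.24×10⁻⁴)) ≈ 2.15×10⁻⁵ V.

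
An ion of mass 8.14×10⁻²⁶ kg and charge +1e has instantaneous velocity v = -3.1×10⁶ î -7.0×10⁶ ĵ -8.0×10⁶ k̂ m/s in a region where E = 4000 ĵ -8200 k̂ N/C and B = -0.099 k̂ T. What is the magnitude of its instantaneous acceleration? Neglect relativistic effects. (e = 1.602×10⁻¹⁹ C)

v×B = (6.93×10⁵, -3.07×10⁵, 0) N/C.
E + v×B = (6.93×10⁵, -3.03×10⁵, -8200) N/C.
F = q(E + v×B) = (1.602×10⁻¹⁹ C)·(6.93×10⁵, -3.03×10⁵, -8200) = (1.11×10⁻¹³, -4.85×10⁻¹⁴, -1.31×10⁻¹⁵) N.
|a| = |F|/m = 1.212×10⁻¹³/8.14×10⁻²⁶ ≈ 1.49×10¹² m/s².

|a| ≈ 1.49×10¹² m/s²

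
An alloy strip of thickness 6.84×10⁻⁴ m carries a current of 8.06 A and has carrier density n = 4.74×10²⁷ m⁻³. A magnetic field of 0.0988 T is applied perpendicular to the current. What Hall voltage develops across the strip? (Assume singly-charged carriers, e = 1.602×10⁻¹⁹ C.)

V_H = IB/(n e t).
V_H = (8.06)(0.0988)/((4.74×10²⁷)(1.602×10⁻¹⁹)(6.84×10⁻⁴)) ≈ 1.53×10⁻⁶ V.

V_H ≈ 1.53×10⁻⁶ V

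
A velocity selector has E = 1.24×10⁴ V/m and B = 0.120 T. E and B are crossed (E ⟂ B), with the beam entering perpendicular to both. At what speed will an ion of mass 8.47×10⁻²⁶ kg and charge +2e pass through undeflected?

v = 1.03×10⁵ m/s

Straight-line motion ⇒ electric and magnetic forces cancel, so E = vB.
v = E/B = 1.24×10⁴/0.120 = 1.03×10⁵ m/s.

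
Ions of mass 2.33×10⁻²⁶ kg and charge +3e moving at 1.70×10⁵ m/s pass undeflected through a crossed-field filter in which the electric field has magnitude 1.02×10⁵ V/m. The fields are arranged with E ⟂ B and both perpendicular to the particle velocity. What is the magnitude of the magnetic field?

Balance of forces in the selector: qE = qvB ⇒ B = E/v.
B = 1.02×10⁵/1.70×10⁵ = 0.600 T.

B = 0.600 T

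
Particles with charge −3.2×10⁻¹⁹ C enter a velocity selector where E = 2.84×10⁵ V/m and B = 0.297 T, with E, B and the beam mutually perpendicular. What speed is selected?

v = 9.56×10⁵ m/s

For undeflected motion the electric and magnetic forces balance: qE = qvB.
v = E/B = 2.84×10⁵/0.297 = 9.56×10⁵ m/s.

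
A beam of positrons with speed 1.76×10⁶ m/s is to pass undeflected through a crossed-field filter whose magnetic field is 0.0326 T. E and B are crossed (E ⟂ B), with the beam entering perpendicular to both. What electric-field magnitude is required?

For straight-line motion qE = qvB, so E = vB.
E = 1.76×10⁶ × 0.0326 = 5.74×10⁴ V/m.

E = 5.74×10⁴ V/m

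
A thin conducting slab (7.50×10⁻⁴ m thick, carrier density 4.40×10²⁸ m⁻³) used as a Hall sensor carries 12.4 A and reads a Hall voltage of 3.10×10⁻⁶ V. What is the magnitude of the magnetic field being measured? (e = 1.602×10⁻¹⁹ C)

B ≈ 1.32 T

From V_H = IB/(n e t), B = V_H n e t / I.
B = (3.10×10⁻⁶)(4.40×10²⁸)(1.602×10⁻¹⁹)(7.50×10⁻⁴)/12.4 ≈ 1.32 T.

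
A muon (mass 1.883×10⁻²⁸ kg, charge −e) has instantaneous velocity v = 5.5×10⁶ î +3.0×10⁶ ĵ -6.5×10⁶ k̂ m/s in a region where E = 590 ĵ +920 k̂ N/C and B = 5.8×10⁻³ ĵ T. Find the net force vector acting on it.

v×B = (3.77×10⁴, 0, 3.19×10⁴) N/C.
E + v×B = (3.77×10⁴, 590, 3.28×10⁴) N/C.
F = q(E + v×B) = (−1.602×10⁻¹⁹ C)·(3.77×10⁴, 590, 3.28×10⁴) = (-6.04×10⁻¹⁵, -9.45×10⁻¹⁷, -5.26×10⁻¹⁵) N.

F ≈ (-6.04×10⁻¹⁵, -9.45×10⁻¹⁷, -5.26×10⁻¹⁵) N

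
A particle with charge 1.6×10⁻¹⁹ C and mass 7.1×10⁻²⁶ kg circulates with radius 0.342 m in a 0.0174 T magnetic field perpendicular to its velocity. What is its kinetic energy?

v = |q|Br/m, then KE = ½mv² = (qBr)²/(2m).
v = (1.6×10⁻¹⁹)(0.0174)(0.342)/7.1×10⁻²⁶ ≈ 1.341×10⁴ m/s.
KE = ½(7.1×10⁻²⁶)(1.341×10⁴)² ≈ 6.38×10⁻¹⁸ J = 39.9 eV.

KE ≈ 39.9 eV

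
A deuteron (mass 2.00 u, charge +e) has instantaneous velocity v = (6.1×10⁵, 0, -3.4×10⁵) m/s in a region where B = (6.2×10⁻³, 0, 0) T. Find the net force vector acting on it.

v×B = (0, -2110, 0) N/C.
F = q v×B = (1.602×10⁻¹⁹ C)·(0, -2110, 0) = (0, -3.38×10⁻¹⁶, 0) N.

F ≈ (0, -3.38×10⁻¹⁶, 0) N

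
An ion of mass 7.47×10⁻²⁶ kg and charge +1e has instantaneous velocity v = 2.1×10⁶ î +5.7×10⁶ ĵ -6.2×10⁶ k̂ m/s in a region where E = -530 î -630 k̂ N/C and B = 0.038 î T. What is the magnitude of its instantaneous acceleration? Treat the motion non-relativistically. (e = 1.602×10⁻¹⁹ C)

|a| ≈ 6.87×10¹¹ m/s²

v×B = (0, -2.36×10⁵, -2.17×10⁵) N/C.
E + v×B = (-530, -2.36×10⁵, -2.17×10⁵) N/C.
F = q(E + v×B) = (1.602×10⁻¹⁹ C)·(-530, -2.36×10⁵, -2.17×10⁵) = (-8.49×10⁻¹⁷, -3.77×10⁻¹⁴, -3.48×10⁻¹⁴) N.
|a| = |F|/m = 5.134×10⁻¹⁴/7.47×10⁻²⁶ ≈ 6.87×10¹¹ m/s².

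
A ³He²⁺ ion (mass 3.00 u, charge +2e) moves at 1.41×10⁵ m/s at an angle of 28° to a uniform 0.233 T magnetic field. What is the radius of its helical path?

v⊥ = v sinθ = 1.41×10⁵·sin28° ≈ 6.620×10⁴ m/s.
r = m v⊥/(|q|B) = (4.983×10⁻²⁷)(6.620×10⁴)/((3.204×10⁻¹⁹)(0.233)) ≈ 4.42×10⁻³ m.

r ≈ 4.42×10⁻³ m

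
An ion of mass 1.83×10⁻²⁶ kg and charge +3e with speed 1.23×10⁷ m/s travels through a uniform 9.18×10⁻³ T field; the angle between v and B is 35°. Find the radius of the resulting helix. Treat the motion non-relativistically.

v⊥ = v sinθ = 1.23×10⁷·sin35° ≈ 7.055×10⁶ m/s.
r = m v⊥/(|q|B) = (1.83×10⁻²⁶)(7.055×10⁶)/((4.806×10⁻¹⁹)(9.18×10⁻³)) ≈ 29.3 m.

r ≈ 29.3 m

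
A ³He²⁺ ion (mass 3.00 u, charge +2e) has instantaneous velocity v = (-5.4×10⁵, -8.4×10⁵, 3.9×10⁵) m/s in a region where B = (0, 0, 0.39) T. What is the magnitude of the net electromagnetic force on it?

|F| ≈ 1.25×10⁻¹³ N

v×B = (-3.28×10⁵, 2.11×10⁵, 0) N/C.
F = q v×B = (3.204×10⁻¹⁹ C)·(-3.28×10⁵, 2.11×10⁵, 0) = (-1.05×10⁻¹³, 6.75×10⁻¹⁴, 0) N.
|F| = 1.25×10⁻¹³ N.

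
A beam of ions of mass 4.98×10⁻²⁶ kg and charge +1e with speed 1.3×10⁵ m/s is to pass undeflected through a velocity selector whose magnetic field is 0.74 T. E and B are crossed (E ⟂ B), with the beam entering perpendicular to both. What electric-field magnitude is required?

For straight-line motion qE = qvB, so E = vB.
E = 1.3×10⁵ × 0.74 = 9.6×10⁴ V/m.

E = 9.6×10⁴ V/m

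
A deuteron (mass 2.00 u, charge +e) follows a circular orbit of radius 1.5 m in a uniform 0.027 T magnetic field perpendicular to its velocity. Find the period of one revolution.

T ≈ 4.8×10⁻⁶ s

The cyclotron period depends only on m, q, B: T = 2πm/(|q|B).
T = 2π(3.322×10⁻²⁷)/((1.602×10⁻¹⁹)(0.027)) ≈ 4.8×10⁻⁶ s.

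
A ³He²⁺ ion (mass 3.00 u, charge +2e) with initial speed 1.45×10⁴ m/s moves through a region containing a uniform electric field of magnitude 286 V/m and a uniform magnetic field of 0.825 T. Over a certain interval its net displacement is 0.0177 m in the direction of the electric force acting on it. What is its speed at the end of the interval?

v_f ≈ 2.93×10⁴ m/s

B does no work; ΔKE = |q|E d.
½mv_f² = ½mv₀² + |q|Ed = ½(4.983×10⁻²⁷)(1.45×10⁴)² + (3.204×10⁻¹⁹)(286)(0.0177) ≈ 5.238×10⁻¹⁹ J + 1.622×10⁻¹⁸ J ≈ 2.146×10⁻¹⁸ J.
v_f = √(2·2.146×10⁻¹⁸/4.983×10⁻²⁷) ≈ 2.93×10⁴ m/s.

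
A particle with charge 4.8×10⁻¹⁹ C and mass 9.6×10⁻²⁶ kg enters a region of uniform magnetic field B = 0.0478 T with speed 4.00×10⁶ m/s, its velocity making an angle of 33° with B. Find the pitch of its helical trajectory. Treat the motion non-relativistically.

v∥ = v cosθ = 4.00×10⁶·cos33° ≈ 3.355×10⁶ m/s.
T = 2πm/(|q|B) = 2π(9.6×10⁻²⁶)/((4.8×10⁻¹⁹)(0.0478)) ≈ 2.629×10⁻⁵ s.
pitch = v∥ T = (3.355×10⁶)(2.629×10⁻⁵) ≈ 88.2 m.

p ≈ 88.2 m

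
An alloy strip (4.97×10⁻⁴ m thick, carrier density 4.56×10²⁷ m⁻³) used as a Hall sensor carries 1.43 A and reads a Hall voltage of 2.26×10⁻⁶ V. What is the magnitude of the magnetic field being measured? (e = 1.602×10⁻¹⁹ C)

B ≈ 0.574 T

From V_H = IB/(n e t), B = V_H n e t / I.
B = (2.26×10⁻⁶)(4.56×10²⁷)(1.602×10⁻¹⁹)(4.97×10⁻⁴)/1.43 ≈ 0.574 T.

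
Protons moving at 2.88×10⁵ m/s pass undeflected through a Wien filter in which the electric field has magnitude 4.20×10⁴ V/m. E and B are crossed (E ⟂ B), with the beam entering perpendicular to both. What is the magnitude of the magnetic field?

B = 0.146 T

Balance of forces in the selector: qE = qvB ⇒ B = E/v.
B = 4.20×10⁴/2.88×10⁵ = 0.146 T.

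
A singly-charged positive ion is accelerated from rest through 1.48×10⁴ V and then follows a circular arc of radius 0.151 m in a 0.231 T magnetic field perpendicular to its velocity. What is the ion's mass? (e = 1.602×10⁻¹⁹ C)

m ≈ 6.58×10⁻²⁷ kg

Combine |q|V = ½mv² and r = mv/(|q|B): eliminate v to get m = qB²r²/(2V).
m = (1.602×10⁻¹⁹)(0.231)²(0.151)²/(2·1.48×10⁴) ≈ 6.58×10⁻²⁷ kg.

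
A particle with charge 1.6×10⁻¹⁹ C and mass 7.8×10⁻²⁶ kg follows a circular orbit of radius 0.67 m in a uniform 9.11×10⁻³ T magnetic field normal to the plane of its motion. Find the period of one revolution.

The cyclotron period depends only on m, q, B: T = 2πm/(|q|B).
T = 2π(7.8×10⁻²⁶)/((1.6×10⁻¹⁹)(9.11×10⁻³)) ≈ 3.36×10⁻⁴ s.

T ≈ 3.36×10⁻⁴ s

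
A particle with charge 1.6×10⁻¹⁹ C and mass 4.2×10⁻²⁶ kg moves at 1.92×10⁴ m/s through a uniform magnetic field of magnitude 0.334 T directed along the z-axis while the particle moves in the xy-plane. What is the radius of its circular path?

r ≈ 0.0151 m

The magnetic force provides the centripetal force: |q|vB = mv²/r.
r = mv/(|q|B) = (4.2×10⁻²⁶)(1.92×10⁴)/((1.6×10⁻¹⁹)(0.334)) ≈ 0.0151 m.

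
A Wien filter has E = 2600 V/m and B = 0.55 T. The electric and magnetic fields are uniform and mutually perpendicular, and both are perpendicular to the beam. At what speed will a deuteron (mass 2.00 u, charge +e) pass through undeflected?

v = 4700 m/s

Straight-line motion ⇒ electric and magnetic forces cancel, so E = vB.
v = E/B = 2600/0.55 = 4700 m/s.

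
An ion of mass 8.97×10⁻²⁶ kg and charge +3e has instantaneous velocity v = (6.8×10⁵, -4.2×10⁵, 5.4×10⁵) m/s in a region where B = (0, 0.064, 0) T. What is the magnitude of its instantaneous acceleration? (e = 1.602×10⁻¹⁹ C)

|a| ≈ 2.98×10¹¹ m/s²

v×B = (-3.46×10⁴, 0, 4.35×10⁴) N/C.
F = q v×B = (4.806×10⁻¹⁹ C)·(-3.46×10⁴, 0, 4.35×10⁴) = (-1.66×10⁻¹⁴, 0, 2.09×10⁻¹⁴) N.
|a| = |F|/m = 2.671×10⁻¹⁴/8.97×10⁻²⁶ ≈ 2.98×10¹¹ m/s².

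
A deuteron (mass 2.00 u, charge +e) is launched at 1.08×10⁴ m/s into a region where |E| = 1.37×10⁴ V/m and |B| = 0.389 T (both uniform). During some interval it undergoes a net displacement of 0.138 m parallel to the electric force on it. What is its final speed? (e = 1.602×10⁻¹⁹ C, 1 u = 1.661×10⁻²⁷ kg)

B does no work; ΔKE = |q|E d.
½mv_f² = ½mv₀² + |q|Ed = ½(3.322×10⁻²⁷)(1.08×10⁴)² + (1.602×10⁻¹⁹)(1.37×10⁴)(0.138) ≈ 1.937×10⁻¹⁹ J + 3.029×10⁻¹⁶ J ≈ 3.031×10⁻¹⁶ J.
v_f = √(2·3.031×10⁻¹⁶/3.322×10⁻²⁷) ≈ 4.27×10⁵ m/s.

v_f ≈ 4.27×10⁵ m/s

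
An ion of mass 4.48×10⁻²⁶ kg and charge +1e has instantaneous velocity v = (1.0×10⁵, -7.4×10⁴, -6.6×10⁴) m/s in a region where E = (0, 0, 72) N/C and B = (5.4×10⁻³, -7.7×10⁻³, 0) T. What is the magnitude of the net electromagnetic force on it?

|F| ≈ 1.10×10⁻¹⁶ N

v×B = (-508, -356, -370) N/C.
E + v×B = (-508, -356, -298) N/C.
F = q(E + v×B) = (1.602×10⁻¹⁹ C)·(-508, -356, -298) = (-8.14×10⁻¹⁷, -5.71×10⁻¹⁷, -4.78×10⁻¹⁷) N.
|F| = 1.10×10⁻¹⁶ N.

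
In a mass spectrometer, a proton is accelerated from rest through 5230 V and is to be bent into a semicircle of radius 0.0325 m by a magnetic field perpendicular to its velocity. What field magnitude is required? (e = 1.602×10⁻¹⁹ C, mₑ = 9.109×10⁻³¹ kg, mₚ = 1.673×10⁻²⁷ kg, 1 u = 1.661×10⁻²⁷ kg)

v = √(2|q|V/m) = √(2·1.602×10⁻¹⁹·5230/1.673×10⁻²⁷) ≈ 1.001×10⁶ m/s.
B = mv/(|q|r) = (1.673×10⁻²⁷)(1.001×10⁶)/((1.602×10⁻¹⁹)(0.0325)) ≈ 0.322 T.

B ≈ 0.322 T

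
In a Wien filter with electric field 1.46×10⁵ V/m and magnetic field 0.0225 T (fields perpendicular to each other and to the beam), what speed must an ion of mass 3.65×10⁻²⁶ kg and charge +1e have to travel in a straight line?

Zero net Lorentz force requires |qE| = |q v×B|, i.e. E = vB.
v = E/B = 1.46×10⁵/0.0225 = 6.49×10⁶ m/s.

v = 6.49×10⁶ m/s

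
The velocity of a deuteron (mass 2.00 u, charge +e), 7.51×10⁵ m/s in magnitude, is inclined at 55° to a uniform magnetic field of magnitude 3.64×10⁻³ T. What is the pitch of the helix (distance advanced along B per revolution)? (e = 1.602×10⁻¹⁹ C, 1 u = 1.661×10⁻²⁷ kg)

p ≈ 15.4 m

v∥ = v cosθ = 7.51×10⁵·cos55° ≈ 4.308×10⁵ m/s.
T = 2πm/(|q|B) = 2π(3.322×10⁻²⁷)/((1.602×10⁻¹⁹)(3.64×10⁻³)) ≈ 3.579×10⁻⁵ s.
pitch = v∥ T = (4.308×10⁵)(3.579×10⁻⁵) ≈ 15.4 m.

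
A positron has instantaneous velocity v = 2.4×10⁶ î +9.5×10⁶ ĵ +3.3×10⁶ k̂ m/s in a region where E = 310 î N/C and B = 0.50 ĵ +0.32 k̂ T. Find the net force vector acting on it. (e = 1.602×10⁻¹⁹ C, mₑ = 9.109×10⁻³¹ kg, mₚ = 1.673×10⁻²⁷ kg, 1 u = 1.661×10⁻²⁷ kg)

v×B = (1.39×10⁶, -7.68×10⁵, 1.20×10⁶) N/C.
E + v×B = (1.39×10⁶, -7.68×10⁵, 1.20×10⁶) N/C.
F = q(E + v×B) = (1.602×10⁻¹⁹ C)·(1.39×10⁶, -7.68×10⁵, 1.20×10⁶) = (2.23×10⁻¹³, -1.23×10⁻¹³, 1.92×10⁻¹³) N.

F ≈ (2.23×10⁻¹³, -1.23×10⁻¹³, 1.92×10⁻¹³) N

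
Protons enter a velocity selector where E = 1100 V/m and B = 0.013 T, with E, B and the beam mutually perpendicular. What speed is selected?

v = 8.5×10⁴ m/s

For undeflected motion the electric and magnetic forces balance: qE = qvB.
v = E/B = 1100/0.013 = 8.5×10⁴ m/s.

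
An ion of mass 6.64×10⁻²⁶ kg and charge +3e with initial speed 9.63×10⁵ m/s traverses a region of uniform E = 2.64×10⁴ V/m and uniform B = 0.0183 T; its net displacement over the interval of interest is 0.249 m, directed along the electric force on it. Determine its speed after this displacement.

v_f ≈ 1.01×10⁶ m/s

B does no work; ΔKE = |q|E d.
½mv_f² = ½mv₀² + |q|Ed = ½(6.64×10⁻²⁶)(9.63×10⁵)² + (4.806×10⁻¹⁹)(2.64×10⁴)(0.249) ≈ 3.079×10⁻¹⁴ J + 3.159×10⁻¹⁵ J ≈ 3.395×10⁻¹⁴ J.
v_f = √(2·3.395×10⁻¹⁴/6.64×10⁻²⁶) ≈ 1.01×10⁶ m/s.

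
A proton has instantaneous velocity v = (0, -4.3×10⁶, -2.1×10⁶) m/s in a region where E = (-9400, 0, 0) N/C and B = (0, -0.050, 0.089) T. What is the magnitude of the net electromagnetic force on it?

v×B = (-4.88×10⁵, 0, 0) N/C.
E + v×B = (-4.97×10⁵, 0, 0) N/C.
F = q(E + v×B) = (1.602×10⁻¹⁹ C)·(-4.97×10⁵, 0, 0) = (-7.96×10⁻¹⁴, 0, 0) N.
|F| = 7.96×10⁻¹⁴ N.

|F| ≈ 7.96×10⁻¹⁴ N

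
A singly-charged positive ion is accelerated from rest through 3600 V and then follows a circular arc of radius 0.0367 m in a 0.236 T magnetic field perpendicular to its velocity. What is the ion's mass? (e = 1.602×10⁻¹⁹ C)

Combine |q|V = ½mv² and r = mv/(|q|B): eliminate v to get m = qB²r²/(2V).
m = (1.602×10⁻¹⁹)(0.236)²(0.0367)²/(2·3600) ≈ 1.67×10⁻²⁷ kg.

m ≈ 1.67×10⁻²⁷ kg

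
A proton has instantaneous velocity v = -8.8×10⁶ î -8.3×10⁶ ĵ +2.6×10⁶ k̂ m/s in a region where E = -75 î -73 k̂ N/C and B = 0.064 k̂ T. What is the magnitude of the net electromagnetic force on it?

v×B = (-5.31×10⁵, 5.63×10⁵, 0) N/C.
E + v×B = (-5.31×10⁵, 5.63×10⁵, -73.0) N/C.
F = q(E + v×B) = (1.602×10⁻¹⁹ C)·(-5.31×10⁵, 5.63×10⁵, -73.0) = (-8.51×10⁻¹⁴, 9.02×10⁻¹⁴, -1.17×10⁻¹⁷) N.
|F| = 1.24×10⁻¹³ N.

|F| ≈ 1.24×10⁻¹³ N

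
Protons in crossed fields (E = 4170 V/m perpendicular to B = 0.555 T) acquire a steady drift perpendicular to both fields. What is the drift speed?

The E×B drift speed is v_d = E/B.
v_d = 4170/0.555 = 7510 m/s.

v_d ≈ 7510 m/s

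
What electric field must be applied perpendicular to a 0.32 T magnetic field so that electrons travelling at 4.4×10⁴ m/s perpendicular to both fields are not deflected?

E = 1.4×10⁴ V/m

For straight-line motion qE = qvB, so E = vB.
E = 4.4×10⁴ × 0.32 = 1.4×10⁴ V/m.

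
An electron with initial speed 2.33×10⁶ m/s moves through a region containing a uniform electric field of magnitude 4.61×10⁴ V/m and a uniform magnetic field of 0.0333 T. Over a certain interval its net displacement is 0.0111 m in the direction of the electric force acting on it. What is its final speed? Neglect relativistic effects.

B does no work; ΔKE = |q|E d.
½mv_f² = ½mv₀² + |q|Ed = ½(9.109×10⁻³¹)(2.33×10⁶)² + (1.602×10⁻¹⁹)(4.61×10⁴)(0.0111) ≈ 2.473×10⁻¹⁸ J + 8.198×10⁻¹⁷ J ≈ 8.445×10⁻¹⁷ J.
v_f = √(2·8.445×10⁻¹⁷/9.109×10⁻³¹) ≈ 1.36×10⁷ m/s.

v_f ≈ 1.36×10⁷ m/s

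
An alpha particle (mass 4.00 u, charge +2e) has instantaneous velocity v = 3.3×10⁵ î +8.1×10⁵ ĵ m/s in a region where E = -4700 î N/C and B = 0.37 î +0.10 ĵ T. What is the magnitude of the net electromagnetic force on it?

v×B = (0, 0, -2.67×10⁵) N/C.
E + v×B = (-4700, 0, -2.67×10⁵) N/C.
F = q(E + v×B) = (3.204×10⁻¹⁹ C)·(-4700, 0, -2.67×10⁵) = (-1.51×10⁻¹⁵, 0, -8.55×10⁻¹⁴) N.
|F| = 8.55×10⁻¹⁴ N.

|F| ≈ 8.55×10⁻¹⁴ N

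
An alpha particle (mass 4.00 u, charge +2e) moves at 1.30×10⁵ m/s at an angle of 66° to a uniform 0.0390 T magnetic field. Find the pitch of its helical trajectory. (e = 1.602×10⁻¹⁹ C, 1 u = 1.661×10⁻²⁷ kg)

p ≈ 0.177 m

v∥ = v cosθ = 1.30×10⁵·cos66° ≈ 5.288×10⁴ m/s.
T = 2πm/(|q|B) = 2π(6.644×10⁻²⁷)/((3.204×10⁻¹⁹)(0.0390)) ≈ 3.341×10⁻⁶ s.
pitch = v∥ T = (5.288×10⁴)(3.341×10⁻⁶) ≈ 0.177 m.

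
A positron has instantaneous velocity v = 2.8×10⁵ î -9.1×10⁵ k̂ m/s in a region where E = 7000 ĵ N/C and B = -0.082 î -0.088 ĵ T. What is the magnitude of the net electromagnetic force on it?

|F| ≈ 1.87×10⁻¹⁴ N

v×B = (-8.01×10⁴, 7.46×10⁴, -2.46×10⁴) N/C.
E + v×B = (-8.01×10⁴, 8.16×10⁴, -2.46×10⁴) N/C.
F = q(E + v×B) = (1.602×10⁻¹⁹ C)·(-8.01×10⁴, 8.16×10⁴, -2.46×10⁴) = (-1.28×10⁻¹⁴, 1.31×10⁻¹⁴, -3.95×10⁻¹⁵) N.
|F| = 1.87×10⁻¹⁴ N.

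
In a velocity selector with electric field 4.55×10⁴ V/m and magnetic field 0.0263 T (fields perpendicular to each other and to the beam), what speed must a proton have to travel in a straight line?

Straight-line motion ⇒ electric and magnetic forces cancel, so E = vB.
v = E/B = 4.55×10⁴/0.0263 = 1.73×10⁶ m/s.

v = 1.73×10⁶ m/s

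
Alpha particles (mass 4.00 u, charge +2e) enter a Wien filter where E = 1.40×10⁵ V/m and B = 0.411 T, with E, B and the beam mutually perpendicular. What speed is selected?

Zero net Lorentz force requires |qE| = |q v×B|, i.e. E = vB.
v = E/B = 1.40×10⁵/0.411 = 3.41×10⁵ m/s.
The result is independent of the particle's charge and mass.

v = 3.41×10⁵ m/s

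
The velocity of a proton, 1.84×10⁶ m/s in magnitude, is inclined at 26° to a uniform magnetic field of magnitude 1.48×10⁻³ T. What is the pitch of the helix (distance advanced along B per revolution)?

p ≈ 73.3 m

v∥ = v cosθ = 1.84×10⁶·cos26° ≈ 1.654×10⁶ m/s.
T = 2πm/(|q|B) = 2π(1.673×10⁻²⁷)/((1.602×10⁻¹⁹)(1.48×10⁻³)) ≈ 4.434×10⁻⁵ s.
pitch = v∥ T = (1.654×10⁶)(4.434×10⁻⁵) ≈ 73.3 m.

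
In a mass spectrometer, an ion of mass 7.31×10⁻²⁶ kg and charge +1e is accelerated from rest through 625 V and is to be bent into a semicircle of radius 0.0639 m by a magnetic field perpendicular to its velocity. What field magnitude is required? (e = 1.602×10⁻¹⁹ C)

v = √(2|q|V/m) = √(2·1.602×10⁻¹⁹·625/7.31×10⁻²⁶) ≈ 5.234×10⁴ m/s.
B = mv/(|q|r) = (7.31×10⁻²⁶)(5.234×10⁴)/((1.602×10⁻¹⁹)(0.0639)) ≈ 0.374 T.

B ≈ 0.374 T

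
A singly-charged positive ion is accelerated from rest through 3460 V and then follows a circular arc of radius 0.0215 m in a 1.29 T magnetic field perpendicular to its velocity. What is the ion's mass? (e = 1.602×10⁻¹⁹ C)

m ≈ 1.78×10⁻²⁶ kg

Combine |q|V = ½mv² and r = mv/(|q|B): eliminate v to get m = qB²r²/(2V).
m = (1.602×10⁻¹⁹)(1.29)²(0.0215)²/(2·3460) ≈ 1.78×10⁻²⁶ kg.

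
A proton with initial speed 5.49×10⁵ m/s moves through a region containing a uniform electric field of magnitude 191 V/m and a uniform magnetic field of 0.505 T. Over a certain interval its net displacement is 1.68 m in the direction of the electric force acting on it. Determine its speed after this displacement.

v_f ≈ 6.02×10⁵ m/s

B does no work; ΔKE = |q|E d.
½mv_f² = ½mv₀² + |q|Ed = ½(1.673×10⁻²⁷)(5.49×10⁵)² + (1.602×10⁻¹⁹)(191)(1.68) ≈ 2.521×10⁻¹⁶ J + 5.140×10⁻¹⁷ J ≈ 3.035×10⁻¹⁶ J.
v_f = √(2·3.035×10⁻¹⁶/1.673×10⁻²⁷) ≈ 6.02×10⁵ m/s.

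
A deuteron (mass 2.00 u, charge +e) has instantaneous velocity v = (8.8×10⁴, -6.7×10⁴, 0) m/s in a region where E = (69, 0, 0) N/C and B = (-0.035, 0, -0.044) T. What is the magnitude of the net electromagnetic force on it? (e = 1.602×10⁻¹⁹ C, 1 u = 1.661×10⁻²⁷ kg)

|F| ≈ 8.71×10⁻¹⁶ N

v×B = (2950, 3870, -2340) N/C.
E + v×B = (3020, 3870, -2340) N/C.
F = q(E + v×B) = (1.602×10⁻¹⁹ C)·(3020, 3870, -2340) = (4.83×10⁻¹⁶, 6.20×10⁻¹⁶, -3.76×10⁻¹⁶) N.
|F| = 8.71×10⁻¹⁶ N.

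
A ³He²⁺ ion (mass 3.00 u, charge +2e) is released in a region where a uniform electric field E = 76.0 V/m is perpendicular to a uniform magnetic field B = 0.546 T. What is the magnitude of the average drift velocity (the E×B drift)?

The E×B drift speed is v_d = E/B.
v_d = 76.0/0.546 = 139 m/s.

v_d ≈ 139 m/s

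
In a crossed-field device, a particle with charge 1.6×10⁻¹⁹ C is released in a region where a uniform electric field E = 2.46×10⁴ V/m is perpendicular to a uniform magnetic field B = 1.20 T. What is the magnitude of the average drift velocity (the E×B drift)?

In crossed fields the guiding centre drifts at v_d = |E×B|/B² = E/B, independent of charge and mass.
v_d = 2.46×10⁴/1.20 = 2.05×10⁴ m/s.

v_d ≈ 2.05×10⁴ m/s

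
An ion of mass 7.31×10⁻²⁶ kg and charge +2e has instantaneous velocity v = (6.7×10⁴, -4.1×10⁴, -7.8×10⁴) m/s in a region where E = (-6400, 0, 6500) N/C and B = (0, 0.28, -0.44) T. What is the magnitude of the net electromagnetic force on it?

|F| ≈ 1.64×10⁻¹⁴ N

v×B = (3.99×10⁴, 2.95×10⁴, 1.88×10⁴) N/C.
E + v×B = (3.35×10⁴, 2.95×10⁴, 2.53×10⁴) N/C.
F = q(E + v×B) = (3.204×10⁻¹⁹ C)·(3.35×10⁴, 2.95×10⁴, 2.53×10⁴) = (1.07×10⁻¹⁴, 9.45×10⁻¹⁵, 8.09×10⁻¹⁵) N.
|F| = 1.64×10⁻¹⁴ N.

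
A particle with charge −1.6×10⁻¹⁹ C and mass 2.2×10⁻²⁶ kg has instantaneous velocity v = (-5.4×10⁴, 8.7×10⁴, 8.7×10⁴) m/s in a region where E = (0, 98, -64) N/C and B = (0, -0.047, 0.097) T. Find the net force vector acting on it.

F ≈ (-2.00×10⁻¹⁵, -8.54×10⁻¹⁶, -3.96×10⁻¹⁶) N

v×B = (1.25×10⁴, 5240, 2540) N/C.
E + v×B = (1.25×10⁴, 5340, 2470) N/C.
F = q(E + v×B) = (−1.6×10⁻¹⁹ C)·(1.25×10⁴, 5340, 2470) = (-2.00×10⁻¹⁵, -8.54×10⁻¹⁶, -3.96×10⁻¹⁶) N.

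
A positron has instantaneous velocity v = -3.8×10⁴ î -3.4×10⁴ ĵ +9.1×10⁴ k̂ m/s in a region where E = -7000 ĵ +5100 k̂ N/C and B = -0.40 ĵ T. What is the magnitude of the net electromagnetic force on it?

|F| ≈ 6.77×10⁻¹⁵ N

v×B = (3.64×10⁴, 0, 1.52×10⁴) N/C.
E + v×B = (3.64×10⁴, -7000, 2.03×10⁴) N/C.
F = q(E + v×B) = (1.602×10⁻¹⁹ C)·(3.64×10⁴, -7000, 2.03×10⁴) = (5.83×10⁻¹⁵, -1.12×10⁻¹⁵, 3.25×10⁻¹⁵) N.
|F| = 6.77×10⁻¹⁵ N.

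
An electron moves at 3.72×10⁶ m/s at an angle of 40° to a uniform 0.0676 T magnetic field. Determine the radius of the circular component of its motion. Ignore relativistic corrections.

r ≈ 2.01×10⁻⁴ m

v⊥ = v sinθ = 3.72×10⁶·sin40° ≈ 2.391×10⁶ m/s.
r = m v⊥/(|q|B) = (9.109×10⁻³¹)(2.391×10⁶)/((1.602×10⁻¹⁹)(0.0676)) ≈ 2.01×10⁻⁴ m.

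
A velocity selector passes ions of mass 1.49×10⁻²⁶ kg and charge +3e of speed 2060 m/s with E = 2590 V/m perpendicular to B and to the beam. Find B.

Balance of forces in the selector: qE = qvB ⇒ B = E/v.
B = 2590/2060 = 1.26 T.

B = 1.26 T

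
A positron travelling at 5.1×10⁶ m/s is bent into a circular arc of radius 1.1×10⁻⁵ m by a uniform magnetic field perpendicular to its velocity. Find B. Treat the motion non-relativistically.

B ≈ 2.6 T

From |q|vB = mv²/r, B = mv/(|q|r).
B = (9.109×10⁻³¹)(5.1×10⁶)/((1.602×10⁻¹⁹)(1.1×10⁻⁵)) ≈ 2.6 T.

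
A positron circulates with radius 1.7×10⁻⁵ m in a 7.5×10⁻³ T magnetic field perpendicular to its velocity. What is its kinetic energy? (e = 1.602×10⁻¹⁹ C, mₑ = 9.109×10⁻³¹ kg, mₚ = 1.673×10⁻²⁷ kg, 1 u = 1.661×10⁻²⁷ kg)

v = |q|Br/m, then KE = ½mv² = (qBr)²/(2m).
v = (1.602×10⁻¹⁹)(7.5×10⁻³)(1.7×10⁻⁵)/9.109×10⁻³¹ ≈ 2.242×10⁴ m/s.
KE = ½(9.109×10⁻³¹)(2.242×10⁴)² ≈ 2.3×10⁻²² J = 1.4×10⁻³ eV.

KE ≈ 1.4×10⁻³ eV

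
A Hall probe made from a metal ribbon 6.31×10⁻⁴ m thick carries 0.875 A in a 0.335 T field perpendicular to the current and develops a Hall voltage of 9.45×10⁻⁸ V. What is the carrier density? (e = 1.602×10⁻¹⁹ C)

From V_H = IB/(n e t), n = IB/(V_H e t).
n = (0.875)(0.335)/((9.45×10⁻⁸)(1.602×10⁻¹⁹)(6.31×10⁻⁴)) ≈ 3.07×10²⁸ m⁻³.

n ≈ 3.07×10²⁸ m⁻³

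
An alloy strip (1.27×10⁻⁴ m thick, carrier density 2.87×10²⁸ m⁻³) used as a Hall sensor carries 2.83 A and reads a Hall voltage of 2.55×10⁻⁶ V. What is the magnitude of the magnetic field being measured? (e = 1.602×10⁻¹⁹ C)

B ≈ 0.526 T

From V_H = IB/(n e t), B = V_H n e t / I.
B = (2.55×10⁻⁶)(2.87×10²⁸)(1.602×10⁻¹⁹)(1.27×10⁻⁴)/2.83 ≈ 0.526 T.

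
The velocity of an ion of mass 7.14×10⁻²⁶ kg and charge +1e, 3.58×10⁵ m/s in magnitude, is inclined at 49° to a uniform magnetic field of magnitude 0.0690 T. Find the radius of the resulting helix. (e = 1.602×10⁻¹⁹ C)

r ≈ 1.75 m

v⊥ = v sinθ = 3.58×10⁵·sin49° ≈ 2.702×10⁵ m/s.
r = m v⊥/(|q|B) = (7.14×10⁻²⁶)(2.702×10⁵)/((1.602×10⁻¹⁹)(0.0690)) ≈ 1.75 m.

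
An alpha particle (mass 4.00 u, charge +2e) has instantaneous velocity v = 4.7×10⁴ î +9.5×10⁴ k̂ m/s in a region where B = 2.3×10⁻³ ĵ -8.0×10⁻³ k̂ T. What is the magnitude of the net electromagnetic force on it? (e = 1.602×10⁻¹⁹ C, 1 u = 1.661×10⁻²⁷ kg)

v×B = (-218, 376, 108) N/C.
F = q v×B = (3.204×10⁻¹⁹ C)·(-218, 376, 108) = (-7.00×10⁻¹⁷, 1.20×10⁻¹⁶, 3.46×10⁻¹⁷) N.
|F| = 1.44×10⁻¹⁶ N.

|F| ≈ 1.44×10⁻¹⁶ N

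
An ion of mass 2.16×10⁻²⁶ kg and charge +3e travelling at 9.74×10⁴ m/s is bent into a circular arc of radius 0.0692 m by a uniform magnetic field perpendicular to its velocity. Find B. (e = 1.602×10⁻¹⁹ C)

From |q|vB = mv²/r, B = mv/(|q|r).
B = (2.16×10⁻²⁶)(9.74×10⁴)/((4.806×10⁻¹⁹)(0.0692)) ≈ 0.0633 T.

B ≈ 0.0633 T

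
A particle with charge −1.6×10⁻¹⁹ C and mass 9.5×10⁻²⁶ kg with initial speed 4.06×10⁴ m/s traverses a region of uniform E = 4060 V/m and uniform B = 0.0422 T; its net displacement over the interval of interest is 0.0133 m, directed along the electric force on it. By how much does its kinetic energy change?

ΔKE ≈ 8.64×10⁻¹⁸ J

The magnetic force is always ⟂ v and does no work; only the electric force changes KE.
ΔKE = F_E · d = |q|E d = (1.6×10⁻¹⁹)(4060)(0.0133) ≈ 8.64×10⁻¹⁸ J.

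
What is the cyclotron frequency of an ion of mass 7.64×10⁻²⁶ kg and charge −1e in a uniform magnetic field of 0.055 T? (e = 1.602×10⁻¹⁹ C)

f = |q|B/(2πm).
f = (1.602×10⁻¹⁹)(0.055)/(2π·7.64×10⁻²⁶) ≈ 1.8×10⁴ Hz.

f ≈ 1.8×10⁴ Hz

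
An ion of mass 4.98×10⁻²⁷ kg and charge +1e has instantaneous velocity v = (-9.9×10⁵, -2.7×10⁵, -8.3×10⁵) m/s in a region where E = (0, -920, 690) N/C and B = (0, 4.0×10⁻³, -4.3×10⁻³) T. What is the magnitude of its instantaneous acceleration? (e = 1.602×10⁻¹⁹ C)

v×B = (4480, -4260, -3960) N/C.
E + v×B = (4480, -5180, -3270) N/C.
F = q(E + v×B) = (1.602×10⁻¹⁹ C)·(4480, -5180, -3270) = (7.18×10⁻¹⁶, -8.29×10⁻¹⁶, -5.24×10⁻¹⁶) N.
|a| = |F|/m = 1.216×10⁻¹⁵/4.98×10⁻²⁷ ≈ 2.44×10¹¹ m/s².

|a| ≈ 2.44×10¹¹ m/s²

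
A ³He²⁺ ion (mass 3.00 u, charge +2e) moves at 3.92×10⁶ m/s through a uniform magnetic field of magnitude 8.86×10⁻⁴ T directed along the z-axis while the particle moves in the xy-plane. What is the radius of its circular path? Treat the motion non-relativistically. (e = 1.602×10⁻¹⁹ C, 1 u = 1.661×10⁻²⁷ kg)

The magnetic force provides the centripetal force: |q|vB = mv²/r.
r = mv/(|q|B) = (4.983×10⁻²⁷)(3.92×10⁶)/((3.204×10⁻¹⁹)(8.86×10⁻⁴)) ≈ 68.8 m.

r ≈ 68.8 m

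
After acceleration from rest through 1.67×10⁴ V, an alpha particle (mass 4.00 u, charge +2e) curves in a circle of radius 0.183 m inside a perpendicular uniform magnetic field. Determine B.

v = √(2|q|V/m) = √(2·3.204×10⁻¹⁹·1.67×10⁴/6.644×10⁻²⁷) ≈ 1.269×10⁶ m/s.
B = mv/(|q|r) = (6.644×10⁻²⁷)(1.269×10⁶)/((3.204×10⁻¹⁹)(0.183)) ≈ 0.144 T.

B ≈ 0.144 T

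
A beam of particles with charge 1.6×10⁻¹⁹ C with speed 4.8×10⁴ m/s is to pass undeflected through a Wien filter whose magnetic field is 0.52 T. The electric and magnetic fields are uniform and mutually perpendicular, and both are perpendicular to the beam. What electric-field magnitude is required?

For straight-line motion qE = qvB, so E = vB.
E = 4.8×10⁴ × 0.52 = 2.5×10⁴ V/m.

E = 2.5×10⁴ V/m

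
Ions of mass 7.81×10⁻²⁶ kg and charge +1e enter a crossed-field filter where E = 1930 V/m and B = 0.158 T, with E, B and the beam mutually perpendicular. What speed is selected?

Straight-line motion ⇒ electric and magnetic forces cancel, so E = vB.
v = E/B = 1930/0.158 = 1.22×10⁴ m/s.
The result is independent of the particle's charge and mass.

v = 1.22×10⁴ m/s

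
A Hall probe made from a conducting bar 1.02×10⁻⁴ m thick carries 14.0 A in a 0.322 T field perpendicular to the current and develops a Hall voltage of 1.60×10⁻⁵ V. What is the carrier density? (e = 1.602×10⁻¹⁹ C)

n ≈ 1.72×10²⁸ m⁻³

From V_H = IB/(n e t), n = IB/(V_H e t).
n = (14.0)(0.322)/((1.60×10⁻⁵)(1.602×10⁻¹⁹)(1.02×10⁻⁴)) ≈ 1.72×10²⁸ m⁻³.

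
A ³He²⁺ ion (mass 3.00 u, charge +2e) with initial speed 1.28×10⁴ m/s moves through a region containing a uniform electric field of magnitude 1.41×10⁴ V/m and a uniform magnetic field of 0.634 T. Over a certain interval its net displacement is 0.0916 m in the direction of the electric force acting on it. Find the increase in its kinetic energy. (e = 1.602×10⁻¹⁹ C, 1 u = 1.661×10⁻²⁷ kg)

ΔKE ≈ 4.14×10⁻¹⁶ J

The magnetic force is always ⟂ v and does no work; only the electric force changes KE.
ΔKE = F_E · d = |q|E d = (3.204×10⁻¹⁹)(1.41×10⁴)(0.0916) ≈ 4.14×10⁻¹⁶ J.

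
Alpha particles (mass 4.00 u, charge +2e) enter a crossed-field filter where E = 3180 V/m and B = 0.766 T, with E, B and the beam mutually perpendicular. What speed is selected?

v = 4150 m/s

Zero net Lorentz force requires |qE| = |q v×B|, i.e. E = vB.
v = E/B = 3180/0.766 = 4150 m/s.
The result is independent of the particle's charge and mass.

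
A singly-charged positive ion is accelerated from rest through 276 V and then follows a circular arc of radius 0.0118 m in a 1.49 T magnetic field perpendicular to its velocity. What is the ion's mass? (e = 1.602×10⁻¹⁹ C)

Combine |q|V = ½mv² and r = mv/(|q|B): eliminate v to get m = qB²r²/(2V).
m = (1.602×10⁻¹⁹)(1.49)²(0.0118)²/(2·276) ≈ 8.97×10⁻²⁶ kg.

m ≈ 8.97×10⁻²⁶ kg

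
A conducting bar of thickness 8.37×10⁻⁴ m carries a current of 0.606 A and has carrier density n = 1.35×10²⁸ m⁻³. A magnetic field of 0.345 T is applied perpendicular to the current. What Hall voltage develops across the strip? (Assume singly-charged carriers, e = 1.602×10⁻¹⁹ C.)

V_H = IB/(n e t).
V_H = (0.606)(0.345)/((1.35×10²⁸)(1.602×10⁻¹⁹)(8.37×10⁻⁴)) ≈ 1.15×10⁻⁷ V.

V_H ≈ 1.15×10⁻⁷ V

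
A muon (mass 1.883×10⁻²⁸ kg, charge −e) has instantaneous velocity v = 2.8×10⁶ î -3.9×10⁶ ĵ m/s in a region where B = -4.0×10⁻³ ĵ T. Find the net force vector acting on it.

v×B = (0, 0, -1.12×10⁴) N/C.
F = q v×B = (−1.602×10⁻¹⁹ C)·(0, 0, -1.12×10⁴) = (0, 0, 1.79×10⁻¹⁵) N.

F ≈ (0, 0, 1.79×10⁻¹⁵) N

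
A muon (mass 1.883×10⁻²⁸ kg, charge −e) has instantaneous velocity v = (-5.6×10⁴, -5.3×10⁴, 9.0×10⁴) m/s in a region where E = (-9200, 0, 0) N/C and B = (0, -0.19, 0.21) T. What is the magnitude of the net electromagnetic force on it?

v×B = (5970, 1.18×10⁴, 1.06×10⁴) N/C.
E + v×B = (-3230, 1.18×10⁴, 1.06×10⁴) N/C.
F = q(E + v×B) = (−1.602×10⁻¹⁹ C)·(-3230, 1.18×10⁴, 1.06×10⁴) = (5.17×10⁻¹⁶, -1.88×10⁻¹⁵, -1.70×10⁻¹⁵) N.
|F| = 2.59×10⁻¹⁵ N.

|F| ≈ 2.59×10⁻¹⁵ N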